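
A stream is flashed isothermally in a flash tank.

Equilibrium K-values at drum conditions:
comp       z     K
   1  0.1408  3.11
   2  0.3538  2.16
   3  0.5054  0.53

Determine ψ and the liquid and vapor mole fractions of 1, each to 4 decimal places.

Iterate (Newton) starting at ψ = 0.5:
  ψ = 0.5000: g = 0.09381, g' = -0.5299 → ψ = 0.6770
  ψ = 0.6770: g = 0.00380, g' = -0.4958 → ψ = 0.6847
Converged at ψ = 0.6847.
Compositions from xᵢ = zᵢ/(1+ψ(Kᵢ−1)), yᵢ = Kᵢxᵢ:
  1: x = 0.0576, y = 0.1791
  2: x = 0.1972, y = 0.4259
  3: x = 0.7452, y = 0.3950

ψ = 0.6847, x_1 = 0.0576, y_1 = 0.1791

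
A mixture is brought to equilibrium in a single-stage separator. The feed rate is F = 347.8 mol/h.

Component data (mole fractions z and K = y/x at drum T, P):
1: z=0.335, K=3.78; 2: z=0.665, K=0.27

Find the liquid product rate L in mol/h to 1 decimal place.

Newton iteration, V/F⁰ = 0.52:
  V/F = 0.520: g = -0.4017, g' = -1.354 → V/F = 0.223
  V/F = 0.223: g = -0.0053, g' = -1.492 → V/F = 0.220
Converged at V/F = 0.220.
Then V = V/F·F = 0.2197·347.8 = 76.4 mol/h and L = F − V = 271.4 mol/h.

L = 271.4 mol/h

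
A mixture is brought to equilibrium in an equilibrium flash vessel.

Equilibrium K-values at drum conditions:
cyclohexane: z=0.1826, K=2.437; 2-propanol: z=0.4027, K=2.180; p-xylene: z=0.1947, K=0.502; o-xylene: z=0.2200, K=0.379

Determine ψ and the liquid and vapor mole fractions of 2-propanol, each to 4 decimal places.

ψ = 0.7008, x_2-propanol = 0.2204, y_2-propanol = 0.4805

Let ψ = V/F and solve Σ zᵢ(Kᵢ−1)/(1+ψ(Kᵢ−1)) = 0.
Check two-phase: ΣzᵢKᵢ = 1.5040 > 1 and Σzᵢ/Kᵢ = 1.2280 > 1, so g(0) = 0.5040 > 0 and g(1) = -0.2280 < 0.
Iterate (Newton) starting at ψ = 0.5:
  ψ = 0.5000: g = 0.12430, g' = -0.6135 → ψ = 0.7026
  ψ = 0.7026: g = -0.00114, g' = -0.6422 → ψ = 0.7008
Converged at ψ = 0.7008.
Compositions from xᵢ = zᵢ/(1+ψ(Kᵢ−1)), yᵢ = Kᵢxᵢ:
  cyclohexane: x = 0.0910, y = 0.2217
  2-propanol: x = 0.2204, y = 0.4805
  p-xylene: x = 0.2991, y = 0.1501
  o-xylene: x = 0.3895, y = 0.1476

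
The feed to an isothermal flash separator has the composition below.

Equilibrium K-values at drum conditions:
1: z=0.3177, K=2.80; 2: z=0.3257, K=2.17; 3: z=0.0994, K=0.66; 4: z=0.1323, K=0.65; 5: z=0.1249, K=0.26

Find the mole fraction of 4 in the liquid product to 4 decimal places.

x_4 = 0.1943

Material balance + equilibrium reduce to Σ zᵢ(Kᵢ−1)/(1+V/F(Kᵢ−1)) = 0.
Feasibility: ΣzᵢKᵢ = 1.7804, Σzᵢ/Kᵢ = 1.0981 — both > 1, two phases present.
Iterate (Newton) starting at V/F = 0.5:
  V/F = 0.5000: g = 0.29785, g' = -0.6754 → V/F = 0.9410
  V/F = 0.9410: g = -0.02943, g' = -1.0454 → V/F = 0.9128
  V/F = 0.9128: g = -0.00124, g' = -0.9603 → V/F = 0.9115
Converged at V/F = 0.9115.
Compositions from xᵢ = zᵢ/(1+V/F(Kᵢ−1)), yᵢ = Kᵢxᵢ:
  1: x = 0.1203, y = 0.3369
  2: x = 0.1576, y = 0.3420
  3: x = 0.1440, y = 0.0951
  4: x = 0.1943, y = 0.1263
  5: x = 0.3838, y = 0.0998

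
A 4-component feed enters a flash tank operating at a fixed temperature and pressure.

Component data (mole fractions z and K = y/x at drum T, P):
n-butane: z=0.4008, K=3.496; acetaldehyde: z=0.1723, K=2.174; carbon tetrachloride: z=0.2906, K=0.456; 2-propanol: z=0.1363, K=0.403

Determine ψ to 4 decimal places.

Rachford–Rice: g(ψ) = Σ zᵢ(Kᵢ−1)/(1+ψ(Kᵢ−1)) = 0.
Check two-phase: ΣzᵢKᵢ = 1.9632 > 1 and Σzᵢ/Kᵢ = 1.1694 > 1, so g(0) = 0.9632 > 0 and g(1) = -0.1694 < 0.
Newton–Raphson from ψ = 0.5:
  ψ = 0.5000: g = 0.23933, g' = -0.8494 → ψ = 0.7818
  ψ = 0.7818: g = 0.01679, g' = -0.7824 → ψ = 0.8032
  ψ = 0.8032: g = -0.00008, g' = -0.7901 → ψ = 0.8031
Converged at ψ = 0.8031.

ψ = 0.8031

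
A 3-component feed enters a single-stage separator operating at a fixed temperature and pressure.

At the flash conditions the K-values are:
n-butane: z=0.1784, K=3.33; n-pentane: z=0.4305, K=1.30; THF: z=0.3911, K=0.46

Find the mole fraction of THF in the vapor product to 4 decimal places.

Newton–Raphson from V/F = 0.5:
  V/F = 0.5000: g = 0.01499, g' = -0.4499 → V/F = 0.5333
  V/F = 0.5333: g = 0.00007, g' = -0.4463 → V/F = 0.5335
Converged at V/F = 0.5335.
Compositions from xᵢ = zᵢ/(1+V/F(Kᵢ−1)), yᵢ = Kᵢxᵢ:
  n-butane: x = 0.0795, y = 0.2649
  n-pentane: x = 0.3711, y = 0.4824
  THF: x = 0.5494, y = 0.2527

y_THF = 0.2527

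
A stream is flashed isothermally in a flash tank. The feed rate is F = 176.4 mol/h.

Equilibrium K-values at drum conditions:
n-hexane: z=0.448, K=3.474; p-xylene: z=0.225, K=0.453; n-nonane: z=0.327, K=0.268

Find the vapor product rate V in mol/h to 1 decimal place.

Rachford–Rice: g(β) = Σ zᵢ(Kᵢ−1)/(1+β(Kᵢ−1)) = 0.
Feasibility: ΣzᵢKᵢ = 1.746, Σzᵢ/Kᵢ = 1.846 — both > 1, two phases present.
Newton iteration, β⁰ = 0.35:
  β = 0.350: g = 0.1200, g' = -1.207 → β = 0.449
  β = 0.449: g = 0.0050, g' = -1.122 → β = 0.454
Converged at β = 0.454.
Then V = β·F = 0.4538·176.4 = 80.1 mol/h and L = F − V = 96.3 mol/h.

V = 80.1 mol/h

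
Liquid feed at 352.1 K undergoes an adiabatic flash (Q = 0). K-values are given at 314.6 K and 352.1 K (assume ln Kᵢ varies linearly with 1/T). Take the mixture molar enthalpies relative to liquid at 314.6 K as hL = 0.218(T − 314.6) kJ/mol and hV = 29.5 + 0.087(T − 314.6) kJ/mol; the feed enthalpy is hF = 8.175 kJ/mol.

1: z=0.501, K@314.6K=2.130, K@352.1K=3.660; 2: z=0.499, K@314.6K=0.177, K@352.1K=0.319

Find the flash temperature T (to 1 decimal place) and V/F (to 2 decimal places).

T = 319.9 K, V/F = 0.24

Adiabatic flash: solve Rachford–Rice at each trial T, then check hF = ψ·hV(T) + (1−ψ)·hL(T).
  T = 314.6 K: K = (2.130, 0.177), RR gives ψ = 0.167, H_out = 4.931 kJ/mol
  T = 352.1 K: K = (3.660, 0.319), RR gives ψ = 0.548, H_out = 21.651 kJ/mol
  T = 333.4 K: K = (2.837, 0.242), RR gives ψ = 0.389, H_out = 14.619 kJ/mol
  T = 324.0 K: K = (2.468, 0.208), RR gives ψ = 0.293, H_out = 10.321 kJ/mol
  T = 319.3 K: K = (2.295, 0.192), RR gives ψ = 0.235, H_out = 7.809 kJ/mol
  T = 321.6 K: K = (2.379, 0.200), RR gives ψ = 0.264, H_out = 9.077 kJ/mol
  T = 320.5 K: K = (2.339, 0.196), RR gives ψ = 0.250, H_out = 8.480 kJ/mol
  T = 319.9 K: K = (2.317, 0.194), RR gives ψ = 0.243, H_out = 8.147 kJ/mol
  T = 320.2 K: K = (2.328, 0.195), RR gives ψ = 0.247, H_out = 8.314 kJ/mol
  T = 320.0 K: K = (2.321, 0.194), RR gives ψ = 0.244, H_out = 8.203 kJ/mol
Linear interpolation between T = 319.9 (H_out = 8.147) and T = 320.0 (H_out = 8.203) on hF = 8.175 gives T ≈ 319.9 K, at which ψ = 0.24.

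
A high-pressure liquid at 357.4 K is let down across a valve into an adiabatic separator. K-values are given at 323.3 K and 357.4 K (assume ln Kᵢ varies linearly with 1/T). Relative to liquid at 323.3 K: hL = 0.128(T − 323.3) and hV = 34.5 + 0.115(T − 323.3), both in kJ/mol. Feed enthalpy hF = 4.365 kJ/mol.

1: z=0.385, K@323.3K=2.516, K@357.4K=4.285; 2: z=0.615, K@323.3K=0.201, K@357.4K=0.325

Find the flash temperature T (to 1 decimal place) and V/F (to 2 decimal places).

T = 326.4 K, V/F = 0.12

Adiabatic flash: solve Rachford–Rice at each trial T, then check hF = ψ·hV(T) + (1−ψ)·hL(T).
  T = 323.3 K: K = (2.516, 0.201), RR gives ψ = 0.076, H_out = 2.628 kJ/mol
  T = 357.4 K: K = (4.285, 0.325), RR gives ψ = 0.383, H_out = 17.414 kJ/mol
  T = 340.4 K: K = (3.330, 0.259), RR gives ψ = 0.256, H_out = 10.948 kJ/mol
  T = 331.9 K: K = (2.907, 0.229), RR gives ψ = 0.177, H_out = 7.185 kJ/mol
  T = 327.6 K: K = (2.707, 0.215), RR gives ψ = 0.130, H_out = 5.030 kJ/mol
  T = 325.5 K: K = (2.613, 0.208), RR gives ψ = 0.105, H_out = 3.892 kJ/mol
Linear interpolation between T = 325.5 (H_out = 3.892) and T = 327.6 (H_out = 5.030) on hF = 4.365 gives T ≈ 326.4 K, at which ψ = 0.12.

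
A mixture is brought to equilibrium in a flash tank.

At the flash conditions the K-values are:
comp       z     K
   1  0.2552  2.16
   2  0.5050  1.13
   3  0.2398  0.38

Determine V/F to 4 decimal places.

Material balance + equilibrium reduce to Σ zᵢ(Kᵢ−1)/(1+V/F(Kᵢ−1)) = 0.
Check two-phase: ΣzᵢKᵢ = 1.2130 > 1 and Σzᵢ/Kᵢ = 1.1961 > 1, so g(0) = 0.2130 > 0 and g(1) = -0.1961 < 0.
Newton–Raphson from V/F = 0.51:
  V/F = 0.5100: g = 0.03014, g' = -0.3402 → V/F = 0.5986
  V/F = 0.5986: g = -0.00079, g' = -0.3600 → V/F = 0.5964
Converged at V/F = 0.5964.

V/F = 0.5964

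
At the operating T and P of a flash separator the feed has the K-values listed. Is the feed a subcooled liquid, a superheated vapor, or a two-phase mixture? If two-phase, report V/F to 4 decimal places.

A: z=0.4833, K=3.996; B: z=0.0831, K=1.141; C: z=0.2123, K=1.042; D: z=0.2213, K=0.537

superheated vapor

ΣzᵢKᵢ = 2.3661; Σzᵢ/Kᵢ = 0.8096.
Since Σzᵢ/Kᵢ < 1 the mixture is above its dew point — single vapor phase.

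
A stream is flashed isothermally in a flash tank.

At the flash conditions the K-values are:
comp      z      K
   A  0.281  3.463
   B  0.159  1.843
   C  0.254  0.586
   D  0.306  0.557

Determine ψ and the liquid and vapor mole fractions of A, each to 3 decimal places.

Iterate (Newton) starting at ψ = 0.5:
  ψ = 0.500: g = 0.0977, g' = -0.567 → ψ = 0.672
  ψ = 0.672: g = 0.0073, g' = -0.493 → ψ = 0.687
Converged at ψ = 0.687.
Compositions from xᵢ = zᵢ/(1+ψ(Kᵢ−1)), yᵢ = Kᵢxᵢ:
  A: x = 0.104, y = 0.361
  B: x = 0.101, y = 0.186
  C: x = 0.355, y = 0.208
  D: x = 0.440, y = 0.245

ψ = 0.687, x_A = 0.104, y_A = 0.361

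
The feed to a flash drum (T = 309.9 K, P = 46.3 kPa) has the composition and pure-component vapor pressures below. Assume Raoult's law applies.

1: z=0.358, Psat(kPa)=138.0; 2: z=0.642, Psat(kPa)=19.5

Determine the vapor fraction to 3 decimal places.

Raoult's law: Kᵢ = Pᵢˢᵃᵗ/P = Pᵢˢᵃᵗ/46.3.
  K_1 = 138.0/46.3 = 2.98056, K_2 = 19.5/46.3 = 0.42117
Material balance + equilibrium reduce to Σ zᵢ(Kᵢ−1)/(1+ψ(Kᵢ−1)) = 0.
Check two-phase: ΣzᵢKᵢ = 1.337 > 1 and Σzᵢ/Kᵢ = 1.644 > 1, so g(0) = 0.337 > 0 and g(1) = -0.644 < 0.
Binary case is linear: z₁(K₁−1)(1+ψ(K₂−1)) + z₂(K₂−1)(1+ψ(K₁−1)) = 0
⇒ ψ = [z₁(K₁−1)+z₂(K₂−1)] / [−(K₁−1)(K₂−1)] = 0.3374/1.1464 = 0.294

ψ = 0.294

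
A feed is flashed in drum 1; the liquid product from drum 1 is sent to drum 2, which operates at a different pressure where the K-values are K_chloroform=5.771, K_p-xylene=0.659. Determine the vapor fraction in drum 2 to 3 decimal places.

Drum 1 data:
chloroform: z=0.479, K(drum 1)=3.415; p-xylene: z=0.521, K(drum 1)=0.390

V/F (drum 2) = 0.424

Drum 1:
Rachford–Rice: g(ψ₁) = Σ zᵢ(Kᵢ−1)/(1+ψ₁(Kᵢ−1)) = 0.
g(0) = ΣzᵢKᵢ − 1 = 0.839 and g(1) = 1 − Σzᵢ/Kᵢ = -0.476, so a root lies in (0, 1).
Binary case is linear: z₁(K₁−1)(1+ψ₁(K₂−1)) + z₂(K₂−1)(1+ψ₁(K₁−1)) = 0
⇒ ψ₁ = [z₁(K₁−1)+z₂(K₂−1)] / [−(K₁−1)(K₂−1)] = 0.8390/1.4731 = 0.570
Drum-1 compositions:
  chloroform: x = 0.202, y = 0.689
  p-xylene: x = 0.798, y = 0.311
Drum-2 feed = drum-1 liquid: z₂ = (0.2017, 0.7983).
Drum 2:
Iterate (Newton) starting at ψ₂ = 0.5:
  ψ₂ = 0.500: g = -0.0440, g' = -0.535 → ψ₂ = 0.418
  ψ₂ = 0.418: g = 0.0040, g' = -0.639 → ψ₂ = 0.424
Converged at ψ₂ = 0.424.
  chloroform: x = 0.067, y = 0.385
  p-xylene: x = 0.933, y = 0.615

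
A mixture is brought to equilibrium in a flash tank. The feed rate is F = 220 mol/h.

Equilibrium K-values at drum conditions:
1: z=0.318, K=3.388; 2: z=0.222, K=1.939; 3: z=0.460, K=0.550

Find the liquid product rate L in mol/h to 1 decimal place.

Material balance + equilibrium reduce to Σ zᵢ(Kᵢ−1)/(1+V/F(Kᵢ−1)) = 0.
g(0) = ΣzᵢKᵢ − 1 = 0.761 and g(1) = 1 − Σzᵢ/Kᵢ = -0.045, so a root lies in (0, 1).
Iterate (Newton) starting at V/F = 0.5:
  V/F = 0.500: g = 0.2209, g' = -0.622 → V/F = 0.855
  V/F = 0.855: g = 0.0289, g' = -0.502 → V/F = 0.912
Converged at V/F = 0.912.
Then V = V/F·F = 0.9123·220 = 200.7 mol/h and L = F − V = 19.3 mol/h.

L = 19.3 mol/h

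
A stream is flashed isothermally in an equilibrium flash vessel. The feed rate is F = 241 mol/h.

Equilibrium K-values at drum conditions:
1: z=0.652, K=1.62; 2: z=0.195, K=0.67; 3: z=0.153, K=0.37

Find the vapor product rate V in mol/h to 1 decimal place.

V = 185.7 mol/h

Newton iteration, β⁰ = 0.49:
  β = 0.490: g = 0.0939, g' = -0.305 → β = 0.798
  β = 0.798: g = -0.0108, g' = -0.397 → β = 0.771
  β = 0.771: g = -0.0002, g' = -0.382 → β = 0.770
Converged at β = 0.770.
Then V = β·F = 0.7704·241 = 185.7 mol/h and L = F − V = 55.3 mol/h.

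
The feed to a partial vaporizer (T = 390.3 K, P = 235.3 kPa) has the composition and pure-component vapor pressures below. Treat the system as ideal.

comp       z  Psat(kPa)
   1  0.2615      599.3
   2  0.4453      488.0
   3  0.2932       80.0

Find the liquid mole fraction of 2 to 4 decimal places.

Raoult's law: Kᵢ = Pᵢˢᵃᵗ/P = Pᵢˢᵃᵗ/235.3.
  K_1 = 599.3/235.3 = 2.546961, K_2 = 488.0/235.3 = 2.073948, K_3 = 80.0/235.3 = 0.339992
Let ψ = V/F and solve Σ zᵢ(Kᵢ−1)/(1+ψ(Kᵢ−1)) = 0.
g(0) = ΣzᵢKᵢ − 1 = 0.6892 and g(1) = 1 − Σzᵢ/Kᵢ = -0.1798, so a root lies in (0, 1).
Newton–Raphson from ψ = 0.45:
  ψ = 0.4500: g = 0.28564, g' = -0.7094 → ψ = 0.8527
  ψ = 0.8527: g = -0.01850, g' = -0.9244 → ψ = 0.8326
  ψ = 0.8326: g = -0.00033, g' = -0.8921 → ψ = 0.8323
Converged at ψ = 0.8323.
Compositions from xᵢ = zᵢ/(1+ψ(Kᵢ−1)), yᵢ = Kᵢxᵢ:
  1: x = 0.1143, y = 0.2912
  2: x = 0.2351, y = 0.4877
  3: x = 0.6505, y = 0.2212

x_2 = 0.2351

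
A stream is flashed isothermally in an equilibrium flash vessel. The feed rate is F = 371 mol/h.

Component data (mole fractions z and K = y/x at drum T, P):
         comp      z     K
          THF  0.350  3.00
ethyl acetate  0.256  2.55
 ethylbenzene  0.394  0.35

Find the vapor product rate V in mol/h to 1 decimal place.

V = 264.4 mol/h

Newton–Raphson from ψ = 0.7:
  ψ = 0.700: g = 0.0121, g' = -0.945 → ψ = 0.713
Converged at ψ = 0.713.
Then V = ψ·F = 0.7127·371 = 264.4 mol/h and L = F − V = 106.6 mol/h.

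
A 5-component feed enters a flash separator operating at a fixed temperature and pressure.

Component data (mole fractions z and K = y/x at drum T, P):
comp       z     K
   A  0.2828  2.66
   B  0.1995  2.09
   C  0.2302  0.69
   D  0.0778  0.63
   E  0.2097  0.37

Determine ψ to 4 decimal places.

Newton iteration, ψ⁰ = 0.66:
  ψ = 0.6600: g = -0.00346, g' = -0.5551 → ψ = 0.6538
Converged at ψ = 0.6538.

ψ = 0.6538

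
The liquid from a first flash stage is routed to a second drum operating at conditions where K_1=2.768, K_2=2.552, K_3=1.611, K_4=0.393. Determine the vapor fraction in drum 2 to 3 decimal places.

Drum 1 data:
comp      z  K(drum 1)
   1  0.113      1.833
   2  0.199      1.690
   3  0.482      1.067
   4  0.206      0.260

Drum 1:
Material balance + equilibrium reduce to Σ zᵢ(Kᵢ−1)/(1+ψ₁(Kᵢ−1)) = 0.
Feasibility: ΣzᵢKᵢ = 1.111, Σzᵢ/Kᵢ = 1.423 — both > 1, two phases present.
Iterate (Newton) starting at ψ₁ = 0.37:
  ψ₁ = 0.370: g = 0.0029, g' = -0.322 → ψ₁ = 0.379
Converged at ψ₁ = 0.379.
Drum-1 compositions:
  1: x = 0.086, y = 0.157
  2: x = 0.158, y = 0.267
  3: x = 0.470, y = 0.502
  4: x = 0.286, y = 0.074
Drum-2 feed = drum-1 liquid: z₂ = (0.0859, 0.1577, 0.4701, 0.2863).
Drum 2:
Rachford–Rice: g(ψ₂) = Σ zᵢ(Kᵢ−1)/(1+ψ₂(Kᵢ−1)) = 0.
Feasibility: ΣzᵢKᵢ = 1.510, Σzᵢ/Kᵢ = 1.113 — both > 1, two phases present.
Newton iteration, ψ₂⁰ = 0.68:
  ψ₂ = 0.680: g = 0.0950, g' = -0.539 → ψ₂ = 0.856
  ψ₂ = 0.856: g = -0.0079, g' = -0.646 → ψ₂ = 0.844
Converged at ψ₂ = 0.844.
  1: x = 0.034, y = 0.095
  2: x = 0.068, y = 0.174
  3: x = 0.310, y = 0.500
  4: x = 0.587, y = 0.231

V/F (drum 2) = 0.844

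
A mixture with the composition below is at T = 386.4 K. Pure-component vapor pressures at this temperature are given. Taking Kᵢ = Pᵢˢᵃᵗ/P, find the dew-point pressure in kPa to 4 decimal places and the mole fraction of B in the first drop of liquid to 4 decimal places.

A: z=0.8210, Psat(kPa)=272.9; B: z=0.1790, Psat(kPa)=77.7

At the dew point ψ → 1, so Σzᵢ/Kᵢ = 1 with Kᵢ = Pᵢˢᵃᵗ/P ⇒ 1/P = Σzᵢ/Pᵢˢᵃᵗ.
1/P = 0.8210/272.9 + 0.1790/77.7 = 0.0053122 ⇒ P = 188.2473 kPa
xᵢ = zᵢP/Pᵢˢᵃᵗ ⇒ x_B = 0.1790·188.2473/77.7 = 0.4337

Pdew = 188.2473 kPa, x_B = 0.4337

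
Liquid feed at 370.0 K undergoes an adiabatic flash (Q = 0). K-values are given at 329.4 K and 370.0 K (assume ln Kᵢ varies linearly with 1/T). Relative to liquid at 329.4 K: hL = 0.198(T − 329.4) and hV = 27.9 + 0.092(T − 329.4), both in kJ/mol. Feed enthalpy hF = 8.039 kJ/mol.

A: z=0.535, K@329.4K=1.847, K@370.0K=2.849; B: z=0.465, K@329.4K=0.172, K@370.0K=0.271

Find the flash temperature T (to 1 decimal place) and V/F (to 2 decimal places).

T = 339.1 K, V/F = 0.23

Adiabatic flash: solve Rachford–Rice at each trial T, then check hF = ψ·hV(T) + (1−ψ)·hL(T).
  T = 329.4 K: K = (1.847, 0.172), RR gives ψ = 0.097, H_out = 2.710 kJ/mol
  T = 370.0 K: K = (2.849, 0.271), RR gives ψ = 0.482, H_out = 19.422 kJ/mol
  T = 349.7 K: K = (2.323, 0.219), RR gives ψ = 0.333, H_out = 12.602 kJ/mol
  T = 339.5 K: K = (2.077, 0.195), RR gives ψ = 0.233, H_out = 8.240 kJ/mol
  T = 334.4 K: K = (1.959, 0.183), RR gives ψ = 0.170, H_out = 5.647 kJ/mol
  T = 336.9 K: K = (2.017, 0.189), RR gives ψ = 0.202, H_out = 6.961 kJ/mol
  T = 338.2 K: K = (2.047, 0.192), RR gives ψ = 0.218, H_out = 7.611 kJ/mol
Linear interpolation between T = 338.2 (H_out = 7.611) and T = 339.5 (H_out = 8.240) on hF = 8.039 gives T ≈ 339.1 K, at which ψ = 0.23.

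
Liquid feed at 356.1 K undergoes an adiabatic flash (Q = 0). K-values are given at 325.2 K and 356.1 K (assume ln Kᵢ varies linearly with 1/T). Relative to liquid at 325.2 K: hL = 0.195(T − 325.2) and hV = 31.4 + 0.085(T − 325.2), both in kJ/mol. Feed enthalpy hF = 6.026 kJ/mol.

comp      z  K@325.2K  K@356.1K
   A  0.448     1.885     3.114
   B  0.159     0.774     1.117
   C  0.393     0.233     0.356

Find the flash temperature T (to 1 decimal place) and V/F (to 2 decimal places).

Adiabatic flash: solve Rachford–Rice at each trial T, then check hF = ψ·hV(T) + (1−ψ)·hL(T).
  T = 325.2 K: K = (1.885, 0.774, 0.233), RR gives ψ = 0.102, H_out = 3.195 kJ/mol
  T = 356.1 K: K = (3.114, 1.117, 0.356), RR gives ψ = 0.627, H_out = 23.585 kJ/mol
  T = 340.6 K: K = (2.449, 0.937, 0.291), RR gives ψ = 0.415, H_out = 15.327 kJ/mol
  T = 332.9 K: K = (2.155, 0.854, 0.261), RR gives ψ = 0.281, H_out = 10.074 kJ/mol
  T = 329.0 K: K = (2.015, 0.813, 0.247), RR gives ψ = 0.198, H_out = 6.863 kJ/mol
  T = 327.1 K: K = (1.949, 0.793, 0.240), RR gives ψ = 0.152, H_out = 5.107 kJ/mol
Linear interpolation between T = 327.1 (H_out = 5.107) and T = 329.0 (H_out = 6.863) on hF = 6.026 gives T ≈ 328.1 K, at which ψ = 0.18.

T = 328.1 K, V/F = 0.18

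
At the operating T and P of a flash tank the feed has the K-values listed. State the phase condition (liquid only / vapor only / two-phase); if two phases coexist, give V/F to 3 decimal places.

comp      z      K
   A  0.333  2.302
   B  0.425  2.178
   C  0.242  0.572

vapor only

ΣzᵢKᵢ = 1.831; Σzᵢ/Kᵢ = 0.763.
Since Σzᵢ/Kᵢ < 1 the mixture is above its dew point — single vapor phase.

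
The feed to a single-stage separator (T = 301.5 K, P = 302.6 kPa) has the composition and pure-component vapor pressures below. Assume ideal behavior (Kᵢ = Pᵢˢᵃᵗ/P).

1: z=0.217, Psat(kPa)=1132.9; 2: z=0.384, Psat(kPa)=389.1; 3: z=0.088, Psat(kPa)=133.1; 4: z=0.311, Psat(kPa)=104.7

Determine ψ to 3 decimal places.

ψ = 0.464

Raoult's law: Kᵢ = Pᵢˢᵃᵗ/P = Pᵢˢᵃᵗ/302.6.
  K_1 = 1132.9/302.6 = 3.74389, K_2 = 389.1/302.6 = 1.28586, K_3 = 133.1/302.6 = 0.43985, K_4 = 104.7/302.6 = 0.34600
Material balance + equilibrium reduce to Σ zᵢ(Kᵢ−1)/(1+ψ(Kᵢ−1)) = 0.
g(0) = ΣzᵢKᵢ − 1 = 0.453 and g(1) = 1 − Σzᵢ/Kᵢ = -0.456, so a root lies in (0, 1).
Newton iteration, ψ⁰ = 0.5:
  ψ = 0.500: g = -0.0236, g' = -0.661 → ψ = 0.464
Converged at ψ = 0.464.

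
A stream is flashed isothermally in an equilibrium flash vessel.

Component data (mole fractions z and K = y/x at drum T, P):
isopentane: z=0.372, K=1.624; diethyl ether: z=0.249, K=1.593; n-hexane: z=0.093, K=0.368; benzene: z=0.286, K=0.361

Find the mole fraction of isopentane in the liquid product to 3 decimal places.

Newton–Raphson from V/F = 0.52:
  V/F = 0.520: g = -0.0731, g' = -0.478 → V/F = 0.367
  V/F = 0.367: g = -0.0051, g' = -0.417 → V/F = 0.355
Converged at V/F = 0.355.
Compositions from xᵢ = zᵢ/(1+V/F(Kᵢ−1)), yᵢ = Kᵢxᵢ:
  isopentane: x = 0.305, y = 0.495
  diethyl ether: x = 0.206, y = 0.328
  n-hexane: x = 0.120, y = 0.044
  benzene: x = 0.370, y = 0.134

x_isopentane = 0.305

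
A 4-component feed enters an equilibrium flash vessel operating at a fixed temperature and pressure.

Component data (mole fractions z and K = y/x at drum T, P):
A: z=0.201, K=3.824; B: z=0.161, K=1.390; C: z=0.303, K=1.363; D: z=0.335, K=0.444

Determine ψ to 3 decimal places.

ψ = 0.745

Iterate (Newton) starting at ψ = 0.44:
  ψ = 0.440: g = 0.1550, g' = -0.548 → ψ = 0.723
  ψ = 0.723: g = 0.0113, g' = -0.503 → ψ = 0.745
Converged at ψ = 0.745.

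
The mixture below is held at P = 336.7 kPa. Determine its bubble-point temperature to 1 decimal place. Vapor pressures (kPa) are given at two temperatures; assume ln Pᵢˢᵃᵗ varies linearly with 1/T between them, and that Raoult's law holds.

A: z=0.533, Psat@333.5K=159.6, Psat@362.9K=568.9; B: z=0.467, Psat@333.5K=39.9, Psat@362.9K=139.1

Bubble-point temperature: ΣzᵢPᵢˢᵃᵗ(T) = P. Interpolate ln Pᵢˢᵃᵗ = aᵢ + bᵢ/T.
  T = 333.5 K: ΣzᵢPᵢˢᵃᵗ = 103.70 kPa
  T = 362.9 K: ΣzᵢPᵢˢᵃᵗ = 368.18 kPa
  T = 348.2 K: ΣzᵢPᵢˢᵃᵗ = 200.69 kPa
  T = 355.5 K: ΣzᵢPᵢˢᵃᵗ = 272.98 kPa
  T = 359.2 K: ΣzᵢPᵢˢᵃᵗ = 317.51 kPa
  T = 361.0 K: ΣzᵢPᵢˢᵃᵗ = 341.36 kPa
  T = 360.1 K: ΣzᵢPᵢˢᵃᵗ = 329.25 kPa
Interpolating between 360.1 K and 361.0 K gives T ≈ 360.7 K.

T = 360.7 K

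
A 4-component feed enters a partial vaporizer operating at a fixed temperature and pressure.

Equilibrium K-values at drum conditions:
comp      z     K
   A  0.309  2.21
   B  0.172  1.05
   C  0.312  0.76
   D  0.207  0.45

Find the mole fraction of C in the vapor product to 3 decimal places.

Material balance + equilibrium reduce to Σ zᵢ(Kᵢ−1)/(1+ψ(Kᵢ−1)) = 0.
g(0) = ΣzᵢKᵢ − 1 = 0.194 and g(1) = 1 − Σzᵢ/Kᵢ = -0.174, so a root lies in (0, 1).
Iterate (Newton) starting at ψ = 0.52:
  ψ = 0.520: g = -0.0071, g' = -0.317 → ψ = 0.497
  ψ = 0.497: g = 0.0000, g' = -0.319 → ψ = 0.498
Converged at ψ = 0.498.
Compositions from xᵢ = zᵢ/(1+ψ(Kᵢ−1)), yᵢ = Kᵢxᵢ:
  A: x = 0.193, y = 0.426
  B: x = 0.168, y = 0.176
  C: x = 0.354, y = 0.269
  D: x = 0.285, y = 0.128

y_C = 0.269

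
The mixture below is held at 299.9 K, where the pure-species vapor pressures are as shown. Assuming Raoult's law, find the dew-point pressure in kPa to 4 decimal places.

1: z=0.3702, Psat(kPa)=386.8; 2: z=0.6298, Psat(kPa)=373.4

Pdew = 378.2510 kPa

At the dew point ψ → 1, so Σzᵢ/Kᵢ = 1 with Kᵢ = Pᵢˢᵃᵗ/P ⇒ 1/P = Σzᵢ/Pᵢˢᵃᵗ.
1/P = 0.3702/386.8 + 0.6298/373.4 = 0.0026437 ⇒ P = 378.2510 kPa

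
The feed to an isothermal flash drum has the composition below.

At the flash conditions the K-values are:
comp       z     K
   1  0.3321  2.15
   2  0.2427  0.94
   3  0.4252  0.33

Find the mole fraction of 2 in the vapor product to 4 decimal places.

Material balance + equilibrium reduce to Σ zᵢ(Kᵢ−1)/(1+V/F(Kᵢ−1)) = 0.
g(0) = ΣzᵢKᵢ − 1 = 0.0825 and g(1) = 1 − Σzᵢ/Kᵢ = -0.7011, so a root lies in (0, 1).
Iterate (Newton) starting at V/F = 0.45:
  V/F = 0.4500: g = -0.17114, g' = -0.5829 → V/F = 0.1564
  V/F = 0.1564: g = -0.00922, g' = -0.5546 → V/F = 0.1397
  V/F = 0.1397: g = 0.00004, g' = -0.5592 → V/F = 0.1398
Converged at V/F = 0.1398.
Compositions from xᵢ = zᵢ/(1+V/F(Kᵢ−1)), yᵢ = Kᵢxᵢ:
  1: x = 0.2861, y = 0.6151
  2: x = 0.2448, y = 0.2301
  3: x = 0.4691, y = 0.1548

y_2 = 0.2301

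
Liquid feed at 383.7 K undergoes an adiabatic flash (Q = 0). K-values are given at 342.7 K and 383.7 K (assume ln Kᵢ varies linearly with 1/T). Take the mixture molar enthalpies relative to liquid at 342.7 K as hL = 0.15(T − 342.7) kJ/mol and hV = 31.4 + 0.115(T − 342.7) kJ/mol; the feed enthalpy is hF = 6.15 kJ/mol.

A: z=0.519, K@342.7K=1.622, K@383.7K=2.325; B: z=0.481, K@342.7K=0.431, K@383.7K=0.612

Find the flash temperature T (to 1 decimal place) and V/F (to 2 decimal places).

T = 344.6 K, V/F = 0.19

Adiabatic flash: solve Rachford–Rice at each trial T, then check hF = ψ·hV(T) + (1−ψ)·hL(T).
  T = 342.7 K: K = (1.622, 0.431), RR gives ψ = 0.139, H_out = 4.359 kJ/mol
  T = 383.7 K: K = (2.325, 0.612), RR gives ψ = 0.975, H_out = 35.354 kJ/mol
  T = 363.2 K: K = (1.962, 0.519), RR gives ψ = 0.578, H_out = 20.816 kJ/mol
  T = 352.9 K: K = (1.788, 0.474), RR gives ψ = 0.376, H_out = 13.202 kJ/mol
  T = 347.8 K: K = (1.704, 0.452), RR gives ψ = 0.264, H_out = 9.021 kJ/mol
  T = 345.2 K: K = (1.662, 0.441), RR gives ψ = 0.203, H_out = 6.717 kJ/mol
  T = 343.9 K: K = (1.641, 0.436), RR gives ψ = 0.170, H_out = 5.510 kJ/mol
Linear interpolation between T = 343.9 (H_out = 5.510) and T = 345.2 (H_out = 6.717) on hF = 6.15 gives T ≈ 344.6 K, at which ψ = 0.19.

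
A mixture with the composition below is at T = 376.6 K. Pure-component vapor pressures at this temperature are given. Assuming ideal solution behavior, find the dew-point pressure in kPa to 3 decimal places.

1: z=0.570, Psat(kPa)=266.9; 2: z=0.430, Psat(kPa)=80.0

At the dew point ψ → 1, so Σzᵢ/Kᵢ = 1 with Kᵢ = Pᵢˢᵃᵗ/P ⇒ 1/P = Σzᵢ/Pᵢˢᵃᵗ.
1/P = 0.570/266.9 + 0.430/80.0 = 0.007511 ⇒ P = 133.145 kPa

Pdew = 133.145 kPa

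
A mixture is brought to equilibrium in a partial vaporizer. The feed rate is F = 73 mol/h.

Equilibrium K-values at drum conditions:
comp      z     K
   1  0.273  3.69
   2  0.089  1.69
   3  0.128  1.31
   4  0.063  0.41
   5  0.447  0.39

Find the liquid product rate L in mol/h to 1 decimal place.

Rachford–Rice: g(ψ) = Σ zᵢ(Kᵢ−1)/(1+ψ(Kᵢ−1)) = 0.
Check two-phase: ΣzᵢKᵢ = 1.526 > 1 and Σzᵢ/Kᵢ = 1.524 > 1, so g(0) = 0.526 > 0 and g(1) = -0.524 < 0.
Newton iteration, ψ⁰ = 0.55:
  ψ = 0.550: g = -0.0908, g' = -0.777 → ψ = 0.433
  ψ = 0.433: g = 0.0009, g' = -0.803 → ψ = 0.434
Converged at ψ = 0.434.
Then V = ψ·F = 0.4343·73 = 31.7 mol/h and L = F − V = 41.3 mol/h.

L = 41.3 mol/h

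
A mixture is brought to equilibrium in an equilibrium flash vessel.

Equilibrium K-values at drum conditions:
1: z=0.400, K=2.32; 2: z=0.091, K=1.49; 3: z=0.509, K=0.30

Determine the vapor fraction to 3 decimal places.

Rachford–Rice: g(ψ) = Σ zᵢ(Kᵢ−1)/(1+ψ(Kᵢ−1)) = 0.
Feasibility: ΣzᵢKᵢ = 1.216, Σzᵢ/Kᵢ = 1.930 — both > 1, two phases present.
Iterate (Newton) starting at ψ = 0.44:
  ψ = 0.440: g = -0.1442, g' = -0.815 → ψ = 0.263
  ψ = 0.263: g = -0.0052, g' = -0.776 → ψ = 0.256
Converged at ψ = 0.256.

ψ = 0.256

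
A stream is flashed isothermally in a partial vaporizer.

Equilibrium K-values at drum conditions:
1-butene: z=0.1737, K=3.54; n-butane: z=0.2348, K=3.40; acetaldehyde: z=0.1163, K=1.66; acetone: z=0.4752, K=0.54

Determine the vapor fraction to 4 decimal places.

Iterate (Newton) starting at ψ = 0.68:
  ψ = 0.6800: g = 0.11077, g' = -0.5830 → ψ = 0.8700
  ψ = 0.8700: g = 0.00425, g' = -0.5505 → ψ = 0.8777
Converged at ψ = 0.8777.

ψ = 0.8777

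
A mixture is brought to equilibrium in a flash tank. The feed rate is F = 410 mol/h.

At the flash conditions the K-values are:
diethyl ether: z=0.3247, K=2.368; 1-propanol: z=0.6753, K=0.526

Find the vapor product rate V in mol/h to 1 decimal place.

Let β = V/F and solve Σ zᵢ(Kᵢ−1)/(1+β(Kᵢ−1)) = 0.
Feasibility: ΣzᵢKᵢ = 1.1241, Σzᵢ/Kᵢ = 1.4210 — both > 1, two phases present.
Iterate (Newton) starting at β = 0.58:
  β = 0.5800: g = -0.19378, g' = -0.4775 → β = 0.1742
  β = 0.1742: g = 0.00982, g' = -0.5766 → β = 0.1912
  β = 0.1912: g = 0.00010, g' = -0.5653 → β = 0.1914
Converged at β = 0.1914.
Then V = β·F = 0.1914·410 = 78.5 mol/h and L = F − V = 331.5 mol/h.

V = 78.5 mol/h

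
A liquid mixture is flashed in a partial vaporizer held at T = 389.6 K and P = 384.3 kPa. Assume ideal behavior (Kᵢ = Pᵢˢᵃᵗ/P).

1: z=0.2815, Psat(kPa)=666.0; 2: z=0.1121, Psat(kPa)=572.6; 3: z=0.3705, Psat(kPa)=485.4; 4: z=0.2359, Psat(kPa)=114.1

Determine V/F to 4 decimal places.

V/F = 0.5618

Raoult's law: Kᵢ = Pᵢˢᵃᵗ/P = Pᵢˢᵃᵗ/384.3.
  K_1 = 666.0/384.3 = 1.733021, K_2 = 572.6/384.3 = 1.489982, K_3 = 485.4/384.3 = 1.263076, K_4 = 114.1/384.3 = 0.296903
Rachford–Rice: g(V/F) = Σ zᵢ(Kᵢ−1)/(1+V/F(Kᵢ−1)) = 0.
Feasibility: ΣzᵢKᵢ = 1.1929, Σzᵢ/Kᵢ = 1.3255 — both > 1, two phases present.
Newton–Raphson from V/F = 0.5:
  V/F = 0.5000: g = 0.02548, g' = -0.3957 → V/F = 0.5644
  V/F = 0.5644: g = -0.00112, g' = -0.4322 → V/F = 0.5618
Converged at V/F = 0.5618.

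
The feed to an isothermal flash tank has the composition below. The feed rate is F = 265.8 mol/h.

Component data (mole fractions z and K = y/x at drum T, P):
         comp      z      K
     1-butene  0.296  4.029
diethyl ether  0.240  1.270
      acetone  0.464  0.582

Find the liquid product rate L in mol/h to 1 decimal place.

L = 38.2 mol/h

Let ψ = V/F and solve Σ zᵢ(Kᵢ−1)/(1+ψ(Kᵢ−1)) = 0.
Check two-phase: ΣzᵢKᵢ = 1.767 > 1 and Σzᵢ/Kᵢ = 1.060 > 1, so g(0) = 0.767 > 0 and g(1) = -0.060 < 0.
Newton iteration, ψ⁰ = 0.5:
  ψ = 0.500: g = 0.1685, g' = -0.573 → ψ = 0.794
  ψ = 0.794: g = 0.0263, g' = -0.428 → ψ = 0.856
Converged at ψ = 0.856.
Then V = ψ·F = 0.8564·265.8 = 227.6 mol/h and L = F − V = 38.2 mol/h.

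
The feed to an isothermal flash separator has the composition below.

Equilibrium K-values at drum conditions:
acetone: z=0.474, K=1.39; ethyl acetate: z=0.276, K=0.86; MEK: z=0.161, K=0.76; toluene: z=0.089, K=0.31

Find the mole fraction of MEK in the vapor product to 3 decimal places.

y_MEK = 0.133

Material balance + equilibrium reduce to Σ zᵢ(Kᵢ−1)/(1+β(Kᵢ−1)) = 0.
Check two-phase: ΣzᵢKᵢ = 1.046 > 1 and Σzᵢ/Kᵢ = 1.161 > 1, so g(0) = 0.046 > 0 and g(1) = -0.161 < 0.
Iterate (Newton) starting at β = 0.5:
  β = 0.500: g = -0.0245, g' = -0.167 → β = 0.354
  β = 0.354: g = -0.0016, g' = -0.147 → β = 0.342
Converged at β = 0.342.
Compositions from xᵢ = zᵢ/(1+β(Kᵢ−1)), yᵢ = Kᵢxᵢ:
  acetone: x = 0.418, y = 0.581
  ethyl acetate: x = 0.290, y = 0.249
  MEK: x = 0.175, y = 0.133
  toluene: x = 0.117, y = 0.036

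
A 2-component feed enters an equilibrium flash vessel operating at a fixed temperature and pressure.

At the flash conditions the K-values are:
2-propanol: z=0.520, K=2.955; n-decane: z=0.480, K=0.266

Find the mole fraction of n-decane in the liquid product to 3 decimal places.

x_n-decane = 0.727

Rachford–Rice: g(V/F) = Σ zᵢ(Kᵢ−1)/(1+V/F(Kᵢ−1)) = 0.
g(0) = ΣzᵢKᵢ − 1 = 0.664 and g(1) = 1 − Σzᵢ/Kᵢ = -0.980, so a root lies in (0, 1).
Binary case is linear: z₁(K₁−1)(1+V/F(K₂−1)) + z₂(K₂−1)(1+V/F(K₁−1)) = 0
⇒ V/F = [z₁(K₁−1)+z₂(K₂−1)] / [−(K₁−1)(K₂−1)] = 0.6643/1.4350 = 0.463
Compositions from xᵢ = zᵢ/(1+V/F(Kᵢ−1)), yᵢ = Kᵢxᵢ:
  2-propanol: x = 0.273, y = 0.807
  n-decane: x = 0.727, y = 0.193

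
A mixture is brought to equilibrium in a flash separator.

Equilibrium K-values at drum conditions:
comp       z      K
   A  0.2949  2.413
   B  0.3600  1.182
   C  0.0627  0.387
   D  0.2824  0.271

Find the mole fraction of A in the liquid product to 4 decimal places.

x_A = 0.1926

Let ψ = V/F and solve Σ zᵢ(Kᵢ−1)/(1+ψ(Kᵢ−1)) = 0.
Feasibility: ΣzᵢKᵢ = 1.2379, Σzᵢ/Kᵢ = 1.6309 — both > 1, two phases present.
Iterate (Newton) starting at ψ = 0.5:
  ψ = 0.5000: g = -0.07514, g' = -0.6328 → ψ = 0.3813
  ψ = 0.3813: g = -0.00320, g' = -0.5871 → ψ = 0.3758
Converged at ψ = 0.3758.
Compositions from xᵢ = zᵢ/(1+ψ(Kᵢ−1)), yᵢ = Kᵢxᵢ:
  A: x = 0.1926, y = 0.4648
  B: x = 0.3370, y = 0.3983
  C: x = 0.0815, y = 0.0315
  D: x = 0.3890, y = 0.1054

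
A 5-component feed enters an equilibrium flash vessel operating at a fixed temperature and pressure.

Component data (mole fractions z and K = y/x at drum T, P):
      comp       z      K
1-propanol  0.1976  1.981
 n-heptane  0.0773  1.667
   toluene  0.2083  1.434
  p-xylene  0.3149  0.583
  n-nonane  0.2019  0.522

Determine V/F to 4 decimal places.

V/F = 0.3331

Material balance + equilibrium reduce to Σ zᵢ(Kᵢ−1)/(1+V/F(Kᵢ−1)) = 0.
Check two-phase: ΣzᵢKᵢ = 1.1080 > 1 and Σzᵢ/Kᵢ = 1.2183 > 1, so g(0) = 0.1080 > 0 and g(1) = -0.2183 < 0.
Newton iteration, V/F⁰ = 0.67:
  V/F = 0.6700: g = -0.10157, g' = -0.3145 → V/F = 0.3471
  V/F = 0.3471: g = -0.00419, g' = -0.2993 → V/F = 0.3331
Converged at V/F = 0.3331.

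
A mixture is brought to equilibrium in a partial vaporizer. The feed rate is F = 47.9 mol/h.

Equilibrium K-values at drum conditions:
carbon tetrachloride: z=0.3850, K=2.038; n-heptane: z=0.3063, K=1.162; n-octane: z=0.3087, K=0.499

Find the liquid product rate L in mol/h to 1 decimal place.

L = 9.0 mol/h

Iterate (Newton) starting at β = 0.5:
  β = 0.5000: g = 0.10264, g' = -0.3246 → β = 0.8162
  β = 0.8162: g = -0.00149, g' = -0.3496 → β = 0.8120
Converged at β = 0.8119.
Then V = β·F = 0.8119·47.9 = 38.9 mol/h and L = F − V = 9.0 mol/h.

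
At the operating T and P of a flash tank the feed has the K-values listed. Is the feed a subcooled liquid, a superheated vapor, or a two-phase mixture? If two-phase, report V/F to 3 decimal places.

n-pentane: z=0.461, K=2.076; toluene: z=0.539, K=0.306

ΣzᵢKᵢ = 1.122; Σzᵢ/Kᵢ = 1.983.
Both exceed 1, so a two-phase solution exists.
Let ψ = V/F and solve Σ zᵢ(Kᵢ−1)/(1+ψ(Kᵢ−1)) = 0.
Binary case is linear: z₁(K₁−1)(1+ψ(K₂−1)) + z₂(K₂−1)(1+ψ(K₁−1)) = 0
⇒ ψ = [z₁(K₁−1)+z₂(K₂−1)] / [−(K₁−1)(K₂−1)] = 0.1220/0.7467 = 0.163

two-phase, V/F = 0.163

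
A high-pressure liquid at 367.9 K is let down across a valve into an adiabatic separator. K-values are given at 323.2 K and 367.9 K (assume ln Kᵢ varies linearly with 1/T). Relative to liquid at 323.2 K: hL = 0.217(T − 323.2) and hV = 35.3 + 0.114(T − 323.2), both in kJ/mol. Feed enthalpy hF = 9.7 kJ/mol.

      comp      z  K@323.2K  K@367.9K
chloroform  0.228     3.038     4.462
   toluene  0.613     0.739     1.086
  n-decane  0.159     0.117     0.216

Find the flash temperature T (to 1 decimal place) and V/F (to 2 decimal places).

T = 328.2 K, V/F = 0.25

Adiabatic flash: solve Rachford–Rice at each trial T, then check hF = ψ·hV(T) + (1−ψ)·hL(T).
  T = 323.2 K: K = (3.038, 0.739, 0.117), RR gives ψ = 0.187, H_out = 6.605 kJ/mol
  T = 367.9 K: K = (4.462, 1.086, 0.216), RR gives ψ = 0.706, H_out = 31.358 kJ/mol
  T = 345.5 K: K = (3.726, 0.907, 0.162), RR gives ψ = 0.459, H_out = 19.978 kJ/mol
  T = 334.4 K: K = (3.378, 0.822, 0.139), RR gives ψ = 0.324, H_out = 13.506 kJ/mol
  T = 328.8 K: K = (3.206, 0.780, 0.128), RR gives ψ = 0.256, H_out = 10.100 kJ/mol
  T = 326.0 K: K = (3.122, 0.759, 0.122), RR gives ψ = 0.222, H_out = 8.364 kJ/mol
  T = 327.4 K: K = (3.164, 0.770, 0.125), RR gives ψ = 0.239, H_out = 9.235 kJ/mol
Linear interpolation between T = 327.4 (H_out = 9.235) and T = 328.8 (H_out = 10.100) on hF = 9.7 gives T ≈ 328.2 K, at which ψ = 0.25.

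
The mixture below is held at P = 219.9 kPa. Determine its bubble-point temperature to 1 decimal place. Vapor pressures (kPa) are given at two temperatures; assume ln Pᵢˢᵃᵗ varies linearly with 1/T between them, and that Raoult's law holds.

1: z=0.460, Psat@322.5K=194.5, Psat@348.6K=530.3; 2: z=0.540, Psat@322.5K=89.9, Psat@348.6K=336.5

T = 332.9 K

Bubble-point temperature: ΣzᵢPᵢˢᵃᵗ(T) = P. Interpolate ln Pᵢˢᵃᵗ = aᵢ + bᵢ/T.
  T = 322.5 K: ΣzᵢPᵢˢᵃᵗ = 138.02 kPa
  T = 348.6 K: ΣzᵢPᵢˢᵃᵗ = 425.65 kPa
  T = 335.6 K: ΣzᵢPᵢˢᵃᵗ = 247.54 kPa
  T = 329.1 K: ΣzᵢPᵢˢᵃᵗ = 186.18 kPa
  T = 332.4 K: ΣzᵢPᵢˢᵃᵗ = 215.41 kPa
  T = 334.0 K: ΣzᵢPᵢˢᵃᵗ = 230.98 kPa
Interpolating between 332.4 K and 334.0 K gives T ≈ 332.9 K.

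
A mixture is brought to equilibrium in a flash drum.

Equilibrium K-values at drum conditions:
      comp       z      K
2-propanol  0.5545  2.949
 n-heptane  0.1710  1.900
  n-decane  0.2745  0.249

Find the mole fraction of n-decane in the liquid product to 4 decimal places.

Material balance + equilibrium reduce to Σ zᵢ(Kᵢ−1)/(1+β(Kᵢ−1)) = 0.
Feasibility: ΣzᵢKᵢ = 2.0285, Σzᵢ/Kᵢ = 1.3804 — both > 1, two phases present.
Iterate (Newton) starting at β = 0.62:
  β = 0.6200: g = 0.20238, g' = -1.0311 → β = 0.8163
  β = 0.8163: g = -0.02688, g' = -1.3936 → β = 0.7970
  β = 0.7970: g = -0.00062, g' = -1.3306 → β = 0.7965
Converged at β = 0.7965.
Compositions from xᵢ = zᵢ/(1+β(Kᵢ−1)), yᵢ = Kᵢxᵢ:
  2-propanol: x = 0.2172, y = 0.6407
  n-heptane: x = 0.0996, y = 0.1892
  n-decane: x = 0.6832, y = 0.1701

x_n-decane = 0.6832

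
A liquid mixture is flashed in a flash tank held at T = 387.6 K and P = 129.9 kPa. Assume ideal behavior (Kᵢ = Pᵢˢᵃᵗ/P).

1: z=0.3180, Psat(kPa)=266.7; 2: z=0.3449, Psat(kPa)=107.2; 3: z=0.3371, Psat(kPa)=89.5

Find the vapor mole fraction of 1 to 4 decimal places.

Raoult's law: Kᵢ = Pᵢˢᵃᵗ/P = Pᵢˢᵃᵗ/129.9.
  K_1 = 266.7/129.9 = 2.053118, K_2 = 107.2/129.9 = 0.825250, K_3 = 89.5/129.9 = 0.688992
Material balance + equilibrium reduce to Σ zᵢ(Kᵢ−1)/(1+β(Kᵢ−1)) = 0.
g(0) = ΣzᵢKᵢ − 1 = 0.1698 and g(1) = 1 − Σzᵢ/Kᵢ = -0.0621, so a root lies in (0, 1).
Iterate (Newton) starting at β = 0.5:
  β = 0.5000: g = 0.02919, g' = -0.2097 → β = 0.6392
  β = 0.6392: g = 0.00145, g' = -0.1901 → β = 0.6468
  β = 0.6468: g = 0.00000, g' = -0.1893 → β = 0.6469
Converged at β = 0.6469.
Compositions from xᵢ = zᵢ/(1+β(Kᵢ−1)), yᵢ = Kᵢxᵢ:
  1: x = 0.1891, y = 0.3883
  2: x = 0.3889, y = 0.3209
  3: x = 0.4220, y = 0.2908

y_1 = 0.3883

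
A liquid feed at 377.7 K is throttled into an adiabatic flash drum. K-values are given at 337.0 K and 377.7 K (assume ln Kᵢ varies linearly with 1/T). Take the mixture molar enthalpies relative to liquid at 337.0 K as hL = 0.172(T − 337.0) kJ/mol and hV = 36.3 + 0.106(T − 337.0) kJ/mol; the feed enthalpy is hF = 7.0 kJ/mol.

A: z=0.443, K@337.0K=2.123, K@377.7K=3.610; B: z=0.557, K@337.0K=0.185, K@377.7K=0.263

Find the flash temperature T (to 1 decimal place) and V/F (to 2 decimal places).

Adiabatic flash: solve Rachford–Rice at each trial T, then check hF = ψ·hV(T) + (1−ψ)·hL(T).
  T = 337.0 K: K = (2.123, 0.185), RR gives ψ = 0.048, H_out = 1.727 kJ/mol
  T = 377.7 K: K = (3.610, 0.263), RR gives ψ = 0.388, H_out = 20.032 kJ/mol
  T = 357.4 K: K = (2.812, 0.223), RR gives ψ = 0.263, H_out = 12.692 kJ/mol
  T = 347.2 K: K = (2.454, 0.204), RR gives ψ = 0.173, H_out = 7.921 kJ/mol
  T = 342.1 K: K = (2.285, 0.194), RR gives ψ = 0.116, H_out = 5.058 kJ/mol
  T = 344.6 K: K = (2.367, 0.199), RR gives ψ = 0.145, H_out = 6.511 kJ/mol
  T = 345.9 K: K = (2.410, 0.201), RR gives ψ = 0.160, H_out = 7.228 kJ/mol
Linear interpolation between T = 344.6 (H_out = 6.511) and T = 345.9 (H_out = 7.228) on hF = 7.0 gives T ≈ 345.5 K, at which ψ = 0.16.

T = 345.5 K, V/F = 0.16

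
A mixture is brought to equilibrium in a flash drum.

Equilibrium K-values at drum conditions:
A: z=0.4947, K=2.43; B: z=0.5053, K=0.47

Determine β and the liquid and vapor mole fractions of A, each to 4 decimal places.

Binary case is linear: z₁(K₁−1)(1+β(K₂−1)) + z₂(K₂−1)(1+β(K₁−1)) = 0
⇒ β = [z₁(K₁−1)+z₂(K₂−1)] / [−(K₁−1)(K₂−1)] = 0.43961/0.75790 = 0.5800
Compositions from xᵢ = zᵢ/(1+β(Kᵢ−1)), yᵢ = Kᵢxᵢ:
  A: x = 0.2704, y = 0.6571
  B: x = 0.7296, y = 0.3429

β = 0.5800, x_A = 0.2704, y_A = 0.6571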